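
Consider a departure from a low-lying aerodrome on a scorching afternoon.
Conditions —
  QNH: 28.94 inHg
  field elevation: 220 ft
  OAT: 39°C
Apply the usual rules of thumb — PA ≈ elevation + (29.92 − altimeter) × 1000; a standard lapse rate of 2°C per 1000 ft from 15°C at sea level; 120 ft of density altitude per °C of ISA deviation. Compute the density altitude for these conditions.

4368 ft

Pressure altitude = 220 + (29.92 − 28.94) × 1000 = 220 + (+980) = 1200 ft.
ISA temperature at 1200 ft = 15 − 2 × (1200/1000) = 12.6°C.
ISA deviation = 39 − 12.6 = +26.4°C.
Density altitude = 1200 + 120 × (26.4) = 4368 ft.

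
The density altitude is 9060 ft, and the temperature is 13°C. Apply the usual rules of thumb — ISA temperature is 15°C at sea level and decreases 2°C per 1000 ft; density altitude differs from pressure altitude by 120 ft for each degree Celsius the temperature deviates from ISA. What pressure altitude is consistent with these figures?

7500 ft

DA = PA + 120 × (OAT − (15 − 2·PA/1000)) = PA + 120·OAT − 1800 + 0.24·PA = 1.24·PA + 120·OAT − 1800.
So 1.24·PA = 9060 − 120 × 13 + 1800 = 9300.
PA = 9300 / 1.24 = 7500 ft.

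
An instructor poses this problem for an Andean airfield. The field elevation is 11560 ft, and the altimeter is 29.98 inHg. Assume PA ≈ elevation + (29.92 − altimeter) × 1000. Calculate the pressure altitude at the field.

Pressure correction = (29.92 − 29.98) × 1000 = -60 ft.
Pressure altitude = 11560 + (-60) = 11500 ft.

11500 ft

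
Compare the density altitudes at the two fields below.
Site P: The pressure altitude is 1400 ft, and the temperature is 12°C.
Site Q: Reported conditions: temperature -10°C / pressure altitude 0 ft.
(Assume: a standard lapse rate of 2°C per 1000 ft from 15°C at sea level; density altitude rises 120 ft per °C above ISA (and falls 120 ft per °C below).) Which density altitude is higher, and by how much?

Site P: ISA temp = 12.2°C, deviation -0.2°C, DA = 1400 + 120 × (-0.2) = 1376 ft.
Site Q: ISA temp = 15°C, deviation -25°C, DA = 0 + 120 × (-25) = -3000 ft.
Site P is higher by 1376 − (-3000) = 4376 ft.

Site P by 4376 ft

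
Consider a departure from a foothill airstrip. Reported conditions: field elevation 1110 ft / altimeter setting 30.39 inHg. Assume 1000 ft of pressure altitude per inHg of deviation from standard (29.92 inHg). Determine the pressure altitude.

640 ft

Pressure correction = (29.92 − 30.39) × 1000 = -470 ft.
Pressure altitude = 1110 + (-470) = 640 ft.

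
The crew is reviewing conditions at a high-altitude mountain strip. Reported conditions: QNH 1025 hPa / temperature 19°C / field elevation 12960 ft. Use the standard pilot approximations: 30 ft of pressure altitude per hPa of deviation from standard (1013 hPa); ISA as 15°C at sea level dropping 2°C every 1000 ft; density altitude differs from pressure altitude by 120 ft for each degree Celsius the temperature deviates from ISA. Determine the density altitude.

16104 ft

Pressure altitude = 12960 + (1013 − 1025) × 30 = 12960 + (-360) = 12600 ft.
ISA temperature at 12600 ft = 15 − 2 × (12600/1000) = -10.2°C.
ISA deviation = 19 − (-10.2) = +29.2°C.
Density altitude = 12600 + 120 × (29.2) = 16104 ft.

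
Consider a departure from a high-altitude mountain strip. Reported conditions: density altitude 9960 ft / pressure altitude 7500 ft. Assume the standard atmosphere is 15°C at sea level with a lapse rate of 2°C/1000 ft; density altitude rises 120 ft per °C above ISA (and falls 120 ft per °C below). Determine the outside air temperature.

Density altitude − pressure altitude = 9960 − 7500 = +2460 ft.
At 120 ft/°C that is an ISA deviation of 2460/120 = +20.5°C.
ISA temperature at 7500 ft = 15 − 2 × (7500/1000) = 0°C.
OAT = ISA + deviation = 0 + (+20.5) = 20.5°C.

20.5°C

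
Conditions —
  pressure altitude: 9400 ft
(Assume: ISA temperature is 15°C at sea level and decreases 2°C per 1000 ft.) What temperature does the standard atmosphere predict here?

-3.8°C

ISA temperature = 15 − 2 × (9400/1000) = 15 − 18.8 = -3.8°C.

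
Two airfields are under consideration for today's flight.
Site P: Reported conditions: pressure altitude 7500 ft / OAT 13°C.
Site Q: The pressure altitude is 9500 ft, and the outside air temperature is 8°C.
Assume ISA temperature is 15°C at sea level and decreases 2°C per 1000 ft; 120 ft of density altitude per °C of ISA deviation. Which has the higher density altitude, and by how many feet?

Site Q by 1880 ft

Site P: ISA temp = 0°C, deviation +13°C, DA = 7500 + 120 × 13 = 9060 ft.
Site Q: ISA temp = -4°C, deviation +12°C, DA = 9500 + 120 × 12 = 10940 ft.
Site Q is higher by 10940 − 9060 = 1880 ft.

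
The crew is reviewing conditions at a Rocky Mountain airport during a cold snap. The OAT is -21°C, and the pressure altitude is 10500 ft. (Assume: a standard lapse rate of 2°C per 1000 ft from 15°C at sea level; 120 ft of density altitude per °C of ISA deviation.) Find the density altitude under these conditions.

ISA temperature at 10500 ft = 15 − 2 × (10500/1000) = -6°C.
ISA deviation = -21 − (-6) = -15°C.
Density altitude = 10500 + 120 × (-15) = 10500 + (-1800) = 8700 ft.

8700 ft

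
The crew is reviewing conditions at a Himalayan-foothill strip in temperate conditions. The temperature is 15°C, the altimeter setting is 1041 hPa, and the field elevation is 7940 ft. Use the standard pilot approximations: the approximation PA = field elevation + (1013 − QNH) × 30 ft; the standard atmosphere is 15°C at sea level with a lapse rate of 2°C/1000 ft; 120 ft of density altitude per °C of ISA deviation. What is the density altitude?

Pressure altitude = 7940 + (1013 − 1041) × 30 = 7940 + (-840) = 7100 ft.
ISA temperature at 7100 ft = 15 − 2 × (7100/1000) = 0.8°C.
ISA deviation = 15 − 0.8 = +14.2°C.
Density altitude = 7100 + 120 × (14.2) = 8804 ft.

8804 ft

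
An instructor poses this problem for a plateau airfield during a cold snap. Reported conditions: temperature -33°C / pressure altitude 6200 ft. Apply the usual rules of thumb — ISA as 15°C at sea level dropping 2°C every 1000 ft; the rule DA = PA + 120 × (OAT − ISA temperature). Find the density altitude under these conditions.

1928 ft

ISA temperature at 6200 ft = 15 − 2 × (6200/1000) = 2.6°C.
ISA deviation = -33 − 2.6 = -35.6°C.
Density altitude = 6200 + 120 × (-35.6) = 6200 + (-4272) = 1928 ft.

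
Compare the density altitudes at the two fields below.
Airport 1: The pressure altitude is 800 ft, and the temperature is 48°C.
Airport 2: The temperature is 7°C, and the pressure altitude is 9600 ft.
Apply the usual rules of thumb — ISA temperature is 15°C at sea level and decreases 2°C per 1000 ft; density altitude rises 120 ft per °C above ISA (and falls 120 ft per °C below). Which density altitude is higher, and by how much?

Airport 2 by 5992 ft

Airport 1: ISA temp = 13.4°C, deviation +34.6°C, DA = 800 + 120 × 34.6 = 4952 ft.
Airport 2: ISA temp = -4.2°C, deviation +11.2°C, DA = 9600 + 120 × 11.2 = 10944 ft.
Airport 2 is higher by 10944 − 4952 = 5992 ft.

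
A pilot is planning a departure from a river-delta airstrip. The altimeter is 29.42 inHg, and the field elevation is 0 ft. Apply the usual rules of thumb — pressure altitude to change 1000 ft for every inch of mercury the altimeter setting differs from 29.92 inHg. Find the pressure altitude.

Pressure correction = (29.92 − 29.42) × 1000 = +500 ft.
Pressure altitude = 0 + (+500) = 500 ft.

500 ft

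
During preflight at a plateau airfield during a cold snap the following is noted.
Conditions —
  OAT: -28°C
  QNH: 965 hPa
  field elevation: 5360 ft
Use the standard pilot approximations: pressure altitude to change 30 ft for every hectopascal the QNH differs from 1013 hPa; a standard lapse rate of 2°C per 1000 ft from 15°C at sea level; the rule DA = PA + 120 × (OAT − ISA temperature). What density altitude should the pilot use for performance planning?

Pressure altitude = 5360 + (1013 − 965) × 30 = 5360 + (+1440) = 6800 ft.
ISA temperature at 6800 ft = 15 − 2 × (6800/1000) = 1.4°C.
ISA deviation = -28 − 1.4 = -29.4°C.
Density altitude = 6800 + 120 × (-29.4) = 3272 ft.

3272 ft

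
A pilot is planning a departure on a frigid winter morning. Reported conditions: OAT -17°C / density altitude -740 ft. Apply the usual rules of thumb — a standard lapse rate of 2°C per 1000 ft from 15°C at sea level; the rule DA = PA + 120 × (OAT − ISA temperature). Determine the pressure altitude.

DA = PA + 120 × (OAT − (15 − 2·PA/1000)) = PA + 120·OAT − 1800 + 0.24·PA = 1.24·PA + 120·OAT − 1800.
So 1.24·PA = -740 − 120 × (-17) + 1800 = 3100.
PA = 3100 / 1.24 = 2500 ft.

2500 ft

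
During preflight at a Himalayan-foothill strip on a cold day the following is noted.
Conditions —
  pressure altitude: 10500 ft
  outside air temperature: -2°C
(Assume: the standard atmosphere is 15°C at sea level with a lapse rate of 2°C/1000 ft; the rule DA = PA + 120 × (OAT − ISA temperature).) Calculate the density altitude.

ISA temperature at 10500 ft = 15 − 2 × (10500/1000) = -6°C.
ISA deviation = -2 − (-6) = +4°C.
Density altitude = 10500 + 120 × (4) = 10500 + (+480) = 10980 ft.

10980 ft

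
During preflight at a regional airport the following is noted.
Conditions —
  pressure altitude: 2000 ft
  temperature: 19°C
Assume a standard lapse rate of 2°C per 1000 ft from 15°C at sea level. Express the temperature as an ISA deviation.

ISA temperature at 2000 ft = 15 − 2 × (2000/1000) = 11°C.
Deviation = OAT − ISA = 19 − 11 = +8°C.

ISA+8°C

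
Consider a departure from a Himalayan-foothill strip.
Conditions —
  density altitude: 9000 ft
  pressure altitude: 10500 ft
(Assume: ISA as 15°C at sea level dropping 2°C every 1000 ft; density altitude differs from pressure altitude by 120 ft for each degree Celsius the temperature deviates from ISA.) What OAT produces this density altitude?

Density altitude − pressure altitude = 9000 − 10500 = -1500 ft.
At 120 ft/°C that is an ISA deviation of -1500/120 = -12.5°C.
ISA temperature at 10500 ft = 15 − 2 × (10500/1000) = -6°C.
OAT = ISA + deviation = -6 + (-12.5) = -18.5°C.

-18.5°C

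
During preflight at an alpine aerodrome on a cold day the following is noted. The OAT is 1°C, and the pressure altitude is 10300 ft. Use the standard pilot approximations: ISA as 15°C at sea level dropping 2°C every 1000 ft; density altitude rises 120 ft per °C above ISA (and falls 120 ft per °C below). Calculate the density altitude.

ISA temperature at 10300 ft = 15 − 2 × (10300/1000) = -5.6°C.
ISA deviation = 1 − (-5.6) = +6.6°C.
Density altitude = 10300 + 120 × (6.6) = 10300 + (+792) = 11092 ft.

11092 ft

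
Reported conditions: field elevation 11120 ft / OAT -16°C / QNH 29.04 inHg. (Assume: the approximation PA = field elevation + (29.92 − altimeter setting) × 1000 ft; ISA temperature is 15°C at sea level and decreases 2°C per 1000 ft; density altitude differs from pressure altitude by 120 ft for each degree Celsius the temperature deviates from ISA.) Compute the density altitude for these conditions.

11160 ft

Pressure altitude = 11120 + (29.92 − 29.04) × 1000 = 11120 + (+880) = 12000 ft.
ISA temperature at 12000 ft = 15 − 2 × (12000/1000) = -9°C.
ISA deviation = -16 − (-9) = -7°C.
Density altitude = 12000 + 120 × (-7) = 11160 ft.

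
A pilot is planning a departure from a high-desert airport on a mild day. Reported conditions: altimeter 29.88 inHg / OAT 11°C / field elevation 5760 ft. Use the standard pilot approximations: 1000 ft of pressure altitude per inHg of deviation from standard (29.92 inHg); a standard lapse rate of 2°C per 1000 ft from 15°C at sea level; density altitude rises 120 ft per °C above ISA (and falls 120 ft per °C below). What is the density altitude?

6712 ft

Pressure altitude = 5760 + (29.92 − 29.88) × 1000 = 5760 + (+40) = 5800 ft.
ISA temperature at 5800 ft = 15 − 2 × (5800/1000) = 3.4°C.
ISA deviation = 11 − 3.4 = +7.6°C.
Density altitude = 5800 + 120 × (7.6) = 6712 ft.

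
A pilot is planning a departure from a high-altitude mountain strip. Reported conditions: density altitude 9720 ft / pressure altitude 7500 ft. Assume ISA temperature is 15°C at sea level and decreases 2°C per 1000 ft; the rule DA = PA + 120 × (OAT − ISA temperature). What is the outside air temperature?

Density altitude − pressure altitude = 9720 − 7500 = +2220 ft.
At 120 ft/°C that is an ISA deviation of 2220/120 = +18.5°C.
ISA temperature at 7500 ft = 15 − 2 × (7500/1000) = 0°C.
OAT = ISA + deviation = 0 + (+18.5) = 18.5°C.

18.5°C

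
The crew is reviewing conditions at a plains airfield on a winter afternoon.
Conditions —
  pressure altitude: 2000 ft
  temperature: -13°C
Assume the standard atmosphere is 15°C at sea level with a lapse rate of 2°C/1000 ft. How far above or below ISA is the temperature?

ISA temperature at 2000 ft = 15 − 2 × (2000/1000) = 11°C.
Deviation = OAT − ISA = -13 − 11 = -24°C.

ISA-24°C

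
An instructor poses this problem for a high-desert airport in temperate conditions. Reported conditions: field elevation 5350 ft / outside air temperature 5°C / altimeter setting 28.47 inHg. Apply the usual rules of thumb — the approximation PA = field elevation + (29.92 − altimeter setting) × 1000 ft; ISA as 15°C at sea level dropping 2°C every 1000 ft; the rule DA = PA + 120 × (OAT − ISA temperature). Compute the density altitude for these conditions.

7232 ft

Pressure altitude = 5350 + (29.92 − 28.47) × 1000 = 5350 + (+1450) = 6800 ft.
ISA temperature at 6800 ft = 15 − 2 × (6800/1000) = 1.4°C.
ISA deviation = 5 − 1.4 = +3.6°C.
Density altitude = 6800 + 120 × (3.6) = 7232 ft.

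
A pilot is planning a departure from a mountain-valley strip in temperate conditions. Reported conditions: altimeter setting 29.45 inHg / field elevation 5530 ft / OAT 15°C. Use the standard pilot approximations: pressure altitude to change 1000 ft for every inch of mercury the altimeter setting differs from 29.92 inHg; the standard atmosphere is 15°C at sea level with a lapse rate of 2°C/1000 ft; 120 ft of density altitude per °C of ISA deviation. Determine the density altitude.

Pressure altitude = 5530 + (29.92 − 29.45) × 1000 = 5530 + (+470) = 6000 ft.
ISA temperature at 6000 ft = 15 − 2 × (6000/1000) = 3°C.
ISA deviation = 15 − 3 = +12°C.
Density altitude = 6000 + 120 × (12) = 7440 ft.

7440 ft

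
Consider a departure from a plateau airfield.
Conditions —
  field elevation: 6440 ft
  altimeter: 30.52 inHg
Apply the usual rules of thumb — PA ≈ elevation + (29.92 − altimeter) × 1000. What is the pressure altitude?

Pressure correction = (29.92 − 30.52) × 1000 = -600 ft.
Pressure altitude = 6440 + (-600) = 5840 ft.

5840 ft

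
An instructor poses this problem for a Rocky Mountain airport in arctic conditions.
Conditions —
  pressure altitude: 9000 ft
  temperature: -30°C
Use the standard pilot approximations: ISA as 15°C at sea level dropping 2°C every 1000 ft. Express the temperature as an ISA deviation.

ISA-27°C

ISA temperature at 9000 ft = 15 − 2 × (9000/1000) = -3°C.
Deviation = OAT − ISA = -30 − (-3) = -27°C.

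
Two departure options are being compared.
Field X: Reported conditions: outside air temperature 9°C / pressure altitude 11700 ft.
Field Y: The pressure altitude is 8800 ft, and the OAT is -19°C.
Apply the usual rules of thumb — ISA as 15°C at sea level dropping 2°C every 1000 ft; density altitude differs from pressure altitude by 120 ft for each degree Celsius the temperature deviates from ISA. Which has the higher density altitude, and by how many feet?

Field X: ISA temp = -8.4°C, deviation +17.4°C, DA = 11700 + 120 × 17.4 = 13788 ft.
Field Y: ISA temp = -2.6°C, deviation -16.4°C, DA = 8800 + 120 × (-16.4) = 6832 ft.
Field X is higher by 13788 − 6832 = 6956 ft.

Field X by 6956 ft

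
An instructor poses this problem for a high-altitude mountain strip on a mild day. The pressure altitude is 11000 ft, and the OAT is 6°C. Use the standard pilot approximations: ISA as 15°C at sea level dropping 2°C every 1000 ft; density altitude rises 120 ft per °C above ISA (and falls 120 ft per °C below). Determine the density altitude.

12560 ft

ISA temperature at 11000 ft = 15 − 2 × (11000/1000) = -7°C.
ISA deviation = 6 − (-7) = +13°C.
Density altitude = 11000 + 120 × (13) = 11000 + (+1560) = 12560 ft.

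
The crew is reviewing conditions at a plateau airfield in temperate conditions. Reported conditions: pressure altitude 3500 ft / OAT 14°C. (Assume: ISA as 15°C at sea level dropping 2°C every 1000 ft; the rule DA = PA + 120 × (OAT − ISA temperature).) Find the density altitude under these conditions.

4220 ft

ISA temperature at 3500 ft = 15 − 2 × (3500/1000) = 8°C.
ISA deviation = 14 − 8 = +6°C.
Density altitude = 3500 + 120 × (6) = 3500 + (+720) = 4220 ft.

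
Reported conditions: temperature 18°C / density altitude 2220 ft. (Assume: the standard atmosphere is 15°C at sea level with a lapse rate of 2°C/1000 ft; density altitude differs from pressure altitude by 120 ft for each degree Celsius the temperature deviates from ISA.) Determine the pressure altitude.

DA = PA + 120 × (OAT − (15 − 2·PA/1000)) = PA + 120·OAT − 1800 + 0.24·PA = 1.24·PA + 120·OAT − 1800.
So 1.24·PA = 2220 − 120 × 18 + 1800 = 1860.
PA = 1860 / 1.24 = 1500 ft.

1500 ft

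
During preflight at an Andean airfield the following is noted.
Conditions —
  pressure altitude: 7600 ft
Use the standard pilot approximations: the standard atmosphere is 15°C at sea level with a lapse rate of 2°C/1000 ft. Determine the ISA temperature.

ISA temperature = 15 − 2 × (7600/1000) = 15 − 15.2 = -0.2°C.

-0.2°C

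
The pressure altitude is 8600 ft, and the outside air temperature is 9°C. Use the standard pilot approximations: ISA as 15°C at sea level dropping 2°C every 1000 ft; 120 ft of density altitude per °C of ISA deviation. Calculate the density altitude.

9944 ft

ISA temperature at 8600 ft = 15 − 2 × (8600/1000) = -2.2°C.
ISA deviation = 9 − (-2.2) = +11.2°C.
Density altitude = 8600 + 120 × (11.2) = 8600 + (+1344) = 9944 ft.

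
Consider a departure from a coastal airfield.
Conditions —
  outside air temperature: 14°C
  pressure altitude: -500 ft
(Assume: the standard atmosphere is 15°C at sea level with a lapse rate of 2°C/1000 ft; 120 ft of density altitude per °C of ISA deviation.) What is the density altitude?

ISA temperature at -500 ft = 15 − 2 × (-500/1000) = 16°C.
ISA deviation = 14 − 16 = -2°C.
Density altitude = -500 + 120 × (-2) = -500 + (-240) = -740 ft.

-740 ft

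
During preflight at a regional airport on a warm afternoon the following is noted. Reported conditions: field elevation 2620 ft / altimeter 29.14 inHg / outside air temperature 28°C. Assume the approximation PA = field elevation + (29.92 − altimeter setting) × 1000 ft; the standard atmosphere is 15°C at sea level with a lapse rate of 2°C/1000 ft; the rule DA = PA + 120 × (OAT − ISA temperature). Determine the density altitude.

Pressure altitude = 2620 + (29.92 − 29.14) × 1000 = 2620 + (+780) = 3400 ft.
ISA temperature at 3400 ft = 15 − 2 × (3400/1000) = 8.2°C.
ISA deviation = 28 − 8.2 = +19.8°C.
Density altitude = 3400 + 120 × (19.8) = 5776 ft.

5776 ft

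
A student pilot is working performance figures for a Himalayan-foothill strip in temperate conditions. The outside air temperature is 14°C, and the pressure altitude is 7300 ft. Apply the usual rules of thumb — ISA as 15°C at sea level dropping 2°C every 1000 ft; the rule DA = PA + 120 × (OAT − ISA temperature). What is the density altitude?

8932 ft

ISA temperature at 7300 ft = 15 − 2 × (7300/1000) = 0.4°C.
ISA deviation = 14 − 0.4 = +13.6°C.
Density altitude = 7300 + 120 × (13.6) = 7300 + (+1632) = 8932 ft.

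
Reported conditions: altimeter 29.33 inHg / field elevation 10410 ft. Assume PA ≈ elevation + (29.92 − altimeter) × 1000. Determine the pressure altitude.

Pressure correction = (29.92 − 29.33) × 1000 = +590 ft.
Pressure altitude = 10410 + (+590) = 11000 ft.

11000 ft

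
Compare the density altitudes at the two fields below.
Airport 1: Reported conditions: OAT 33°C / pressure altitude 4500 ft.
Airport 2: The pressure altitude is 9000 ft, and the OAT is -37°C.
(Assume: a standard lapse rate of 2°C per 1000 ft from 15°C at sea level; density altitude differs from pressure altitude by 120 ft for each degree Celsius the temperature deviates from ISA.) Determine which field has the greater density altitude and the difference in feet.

Airport 1: ISA temp = 6°C, deviation +27°C, DA = 4500 + 120 × 27 = 7740 ft.
Airport 2: ISA temp = -3°C, deviation -34°C, DA = 9000 + 120 × (-34) = 4920 ft.
Airport 1 is higher by 7740 − 4920 = 2820 ft.

Airport 1 by 2820 ft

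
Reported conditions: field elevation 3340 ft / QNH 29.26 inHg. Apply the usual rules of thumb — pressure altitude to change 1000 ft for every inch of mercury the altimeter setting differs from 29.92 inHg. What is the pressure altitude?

4000 ft

Pressure correction = (29.92 − 29.26) × 1000 = +660 ft.
Pressure altitude = 3340 + (+660) = 4000 ft.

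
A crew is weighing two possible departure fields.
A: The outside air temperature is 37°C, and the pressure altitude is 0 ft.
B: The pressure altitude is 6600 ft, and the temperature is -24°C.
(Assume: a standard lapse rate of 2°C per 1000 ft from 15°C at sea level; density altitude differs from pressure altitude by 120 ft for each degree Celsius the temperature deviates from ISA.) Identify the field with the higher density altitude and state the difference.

A: ISA temp = 15°C, deviation +22°C, DA = 0 + 120 × 22 = 2640 ft.
B: ISA temp = 1.8°C, deviation -25.8°C, DA = 6600 + 120 × (-25.8) = 3504 ft.
B is higher by 3504 − 2640 = 864 ft.

B by 864 ft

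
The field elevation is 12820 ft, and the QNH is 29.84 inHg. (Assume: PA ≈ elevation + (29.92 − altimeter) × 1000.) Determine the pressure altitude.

Pressure correction = (29.92 − 29.84) × 1000 = +80 ft.
Pressure altitude = 12820 + (+80) = 12900 ft.

12900 ft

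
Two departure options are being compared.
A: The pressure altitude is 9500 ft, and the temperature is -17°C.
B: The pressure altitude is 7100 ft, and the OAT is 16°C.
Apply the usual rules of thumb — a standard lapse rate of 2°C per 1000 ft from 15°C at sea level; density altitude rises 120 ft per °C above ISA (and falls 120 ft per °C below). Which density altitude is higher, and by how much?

A: ISA temp = -4°C, deviation -13°C, DA = 9500 + 120 × (-13) = 7940 ft.
B: ISA temp = 0.8°C, deviation +15.2°C, DA = 7100 + 120 × 15.2 = 8924 ft.
B is higher by 8924 − 7940 = 984 ft.

B by 984 ft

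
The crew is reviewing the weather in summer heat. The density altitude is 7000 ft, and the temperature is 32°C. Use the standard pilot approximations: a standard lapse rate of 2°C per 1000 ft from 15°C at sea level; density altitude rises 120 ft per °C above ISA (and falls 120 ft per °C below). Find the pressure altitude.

DA = PA + 120 × (OAT − (15 − 2·PA/1000)) = PA + 120·OAT − 1800 + 0.24·PA = 1.24·PA + 120·OAT − 1800.
So 1.24·PA = 7000 − 120 × 32 + 1800 = 4960.
PA = 4960 / 1.24 = 4000 ft.

4000 ft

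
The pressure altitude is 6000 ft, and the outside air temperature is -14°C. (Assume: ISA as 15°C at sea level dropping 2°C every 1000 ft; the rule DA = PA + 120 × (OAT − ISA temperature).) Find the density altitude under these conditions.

3960 ft

ISA temperature at 6000 ft = 15 − 2 × (6000/1000) = 3°C.
ISA deviation = -14 − 3 = -17°C.
Density altitude = 6000 + 120 × (-17) = 6000 + (-2040) = 3960 ft.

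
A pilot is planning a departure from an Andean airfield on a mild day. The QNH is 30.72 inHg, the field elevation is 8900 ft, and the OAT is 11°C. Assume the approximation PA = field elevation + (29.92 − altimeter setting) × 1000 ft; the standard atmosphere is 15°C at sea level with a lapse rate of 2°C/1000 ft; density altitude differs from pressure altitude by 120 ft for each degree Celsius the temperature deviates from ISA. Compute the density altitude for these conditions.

Pressure altitude = 8900 + (29.92 − 30.72) × 1000 = 8900 + (-800) = 8100 ft.
ISA temperature at 8100 ft = 15 − 2 × (8100/1000) = -1.2°C.
ISA deviation = 11 − (-1.2) = +12.2°C.
Density altitude = 8100 + 120 × (12.2) = 9564 ft.

9564 ft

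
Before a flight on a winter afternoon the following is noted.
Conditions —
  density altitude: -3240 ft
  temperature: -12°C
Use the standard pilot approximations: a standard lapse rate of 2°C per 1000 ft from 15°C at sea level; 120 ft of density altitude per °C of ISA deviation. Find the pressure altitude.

0 ft

DA = PA + 120 × (OAT − (15 − 2·PA/1000)) = PA + 120·OAT − 1800 + 0.24·PA = 1.24·PA + 120·OAT − 1800.
So 1.24·PA = -3240 − 120 × (-12) + 1800 = 0.
PA = 0 / 1.24 = 0 ft.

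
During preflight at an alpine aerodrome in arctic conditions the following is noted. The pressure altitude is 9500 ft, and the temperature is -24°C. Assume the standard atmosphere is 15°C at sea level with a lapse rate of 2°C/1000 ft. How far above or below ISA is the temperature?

ISA temperature at 9500 ft = 15 − 2 × (9500/1000) = -4°C.
Deviation = OAT − ISA = -24 − (-4) = -20°C.

ISA-20°C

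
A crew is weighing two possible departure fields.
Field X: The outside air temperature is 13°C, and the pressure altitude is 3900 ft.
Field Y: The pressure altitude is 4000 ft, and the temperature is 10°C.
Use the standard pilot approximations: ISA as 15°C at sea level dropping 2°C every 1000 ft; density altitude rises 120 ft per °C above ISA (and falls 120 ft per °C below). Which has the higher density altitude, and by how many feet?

Field X: ISA temp = 7.2°C, deviation +5.8°C, DA = 3900 + 120 × 5.8 = 4596 ft.
Field Y: ISA temp = 7°C, deviation +3°C, DA = 4000 + 120 × 3 = 4360 ft.
Field X is higher by 4596 − 4360 = 236 ft.

Field X by 236 ft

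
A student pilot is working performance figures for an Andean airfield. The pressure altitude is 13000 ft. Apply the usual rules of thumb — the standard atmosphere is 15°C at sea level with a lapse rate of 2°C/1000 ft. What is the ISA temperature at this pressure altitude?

-11°C

ISA temperature = 15 − 2 × (13000/1000) = 15 − 26 = -11°C.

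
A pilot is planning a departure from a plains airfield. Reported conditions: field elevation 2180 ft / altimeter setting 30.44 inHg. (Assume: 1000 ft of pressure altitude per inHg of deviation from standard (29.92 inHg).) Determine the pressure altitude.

1660 ft

Pressure correction = (29.92 − 30.44) × 1000 = -520 ft.
Pressure altitude = 2180 + (-520) = 1660 ft.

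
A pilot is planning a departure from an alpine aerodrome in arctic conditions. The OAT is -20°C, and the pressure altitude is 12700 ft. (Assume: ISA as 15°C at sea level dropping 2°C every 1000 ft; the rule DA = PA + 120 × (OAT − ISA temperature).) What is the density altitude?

ISA temperature at 12700 ft = 15 − 2 × (12700/1000) = -10.4°C.
ISA deviation = -20 − (-10.4) = -9.6°C.
Density altitude = 12700 + 120 × (-9.6) = 12700 + (-1152) = 11548 ft.

11548 ft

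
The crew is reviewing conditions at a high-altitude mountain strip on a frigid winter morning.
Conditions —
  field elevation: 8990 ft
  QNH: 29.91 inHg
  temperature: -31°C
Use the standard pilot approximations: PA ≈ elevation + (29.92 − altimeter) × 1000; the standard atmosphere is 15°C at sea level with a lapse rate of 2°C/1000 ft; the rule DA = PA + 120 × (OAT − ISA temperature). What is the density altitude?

Pressure altitude = 8990 + (29.92 − 29.91) × 1000 = 8990 + (+10) = 9000 ft.
ISA temperature at 9000 ft = 15 − 2 × (9000/1000) = -3°C.
ISA deviation = -31 − (-3) = -28°C.
Density altitude = 9000 + 120 × (-28) = 5640 ft.

5640 ft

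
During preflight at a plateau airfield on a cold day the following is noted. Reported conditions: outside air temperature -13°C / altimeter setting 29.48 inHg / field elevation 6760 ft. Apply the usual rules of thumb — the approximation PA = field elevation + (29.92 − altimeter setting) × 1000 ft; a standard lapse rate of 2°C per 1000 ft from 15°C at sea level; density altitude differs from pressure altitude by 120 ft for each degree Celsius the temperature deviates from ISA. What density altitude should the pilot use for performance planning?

5568 ft

Pressure altitude = 6760 + (29.92 − 29.48) × 1000 = 6760 + (+440) = 7200 ft.
ISA temperature at 7200 ft = 15 − 2 × (7200/1000) = 0.6°C.
ISA deviation = -13 − 0.6 = -13.6°C.
Density altitude = 7200 + 120 × (-13.6) = 5568 ft.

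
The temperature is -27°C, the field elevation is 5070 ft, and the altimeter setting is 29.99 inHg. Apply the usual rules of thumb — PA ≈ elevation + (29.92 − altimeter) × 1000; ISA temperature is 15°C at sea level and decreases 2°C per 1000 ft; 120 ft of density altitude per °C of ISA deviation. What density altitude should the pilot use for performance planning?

Pressure altitude = 5070 + (29.92 − 29.99) × 1000 = 5070 + (-70) = 5000 ft.
ISA temperature at 5000 ft = 15 − 2 × (5000/1000) = 5°C.
ISA deviation = -27 − 5 = -32°C.
Density altitude = 5000 + 120 × (-32) = 1160 ft.

1160 ft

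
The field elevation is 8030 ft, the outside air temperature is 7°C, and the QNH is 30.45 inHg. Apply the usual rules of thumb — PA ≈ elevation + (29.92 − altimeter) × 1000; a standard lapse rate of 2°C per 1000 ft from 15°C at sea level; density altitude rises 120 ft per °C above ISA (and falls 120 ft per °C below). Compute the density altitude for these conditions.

8340 ft

Pressure altitude = 8030 + (29.92 − 30.45) × 1000 = 8030 + (-530) = 7500 ft.
ISA temperature at 7500 ft = 15 − 2 × (7500/1000) = 0°C.
ISA deviation = 7 − 0 = +7°C.
Density altitude = 7500 + 120 × (7) = 8340 ft.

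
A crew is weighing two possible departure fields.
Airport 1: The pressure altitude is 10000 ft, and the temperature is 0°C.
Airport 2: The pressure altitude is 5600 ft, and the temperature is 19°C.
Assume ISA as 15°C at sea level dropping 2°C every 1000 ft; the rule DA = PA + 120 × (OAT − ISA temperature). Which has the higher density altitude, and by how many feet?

Airport 1: ISA temp = -5°C, deviation +5°C, DA = 10000 + 120 × 5 = 10600 ft.
Airport 2: ISA temp = 3.8°C, deviation +15.2°C, DA = 5600 + 120 × 15.2 = 7424 ft.
Airport 1 is higher by 10600 − 7424 = 3176 ft.

Airport 1 by 3176 ft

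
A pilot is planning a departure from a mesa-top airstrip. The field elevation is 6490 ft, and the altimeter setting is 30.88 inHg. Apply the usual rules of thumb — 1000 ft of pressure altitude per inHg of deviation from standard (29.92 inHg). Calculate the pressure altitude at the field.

Pressure correction = (29.92 − 30.88) × 1000 = -960 ft.
Pressure altitude = 6490 + (-960) = 5530 ft.

5530 ft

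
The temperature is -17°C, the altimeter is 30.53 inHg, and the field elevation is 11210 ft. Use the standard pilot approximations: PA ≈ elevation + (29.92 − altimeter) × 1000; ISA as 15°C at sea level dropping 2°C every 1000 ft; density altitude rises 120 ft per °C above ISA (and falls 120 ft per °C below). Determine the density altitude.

Pressure altitude = 11210 + (29.92 − 30.53) × 1000 = 11210 + (-610) = 10600 ft.
ISA temperature at 10600 ft = 15 − 2 × (10600/1000) = -6.2°C.
ISA deviation = -17 − (-6.2) = -10.8°C.
Density altitude = 10600 + 120 × (-10.8) = 9304 ft.

9304 ft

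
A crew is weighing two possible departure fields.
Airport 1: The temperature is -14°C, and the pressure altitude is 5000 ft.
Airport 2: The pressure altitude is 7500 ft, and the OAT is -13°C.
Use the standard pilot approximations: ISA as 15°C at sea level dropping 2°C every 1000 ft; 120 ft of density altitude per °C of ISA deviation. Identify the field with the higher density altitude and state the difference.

Airport 2 by 3220 ft

Airport 1: ISA temp = 5°C, deviation -19°C, DA = 5000 + 120 × (-19) = 2720 ft.
Airport 2: ISA temp = 0°C, deviation -13°C, DA = 7500 + 120 × (-13) = 5940 ft.
Airport 2 is higher by 5940 − 2720 = 3220 ft.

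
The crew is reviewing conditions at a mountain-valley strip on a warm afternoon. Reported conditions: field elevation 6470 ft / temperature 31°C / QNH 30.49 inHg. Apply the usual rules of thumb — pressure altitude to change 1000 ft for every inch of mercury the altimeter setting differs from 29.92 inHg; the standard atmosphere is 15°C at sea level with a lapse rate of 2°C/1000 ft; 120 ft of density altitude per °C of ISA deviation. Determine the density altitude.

Pressure altitude = 6470 + (29.92 − 30.49) × 1000 = 6470 + (-570) = 5900 ft.
ISA temperature at 5900 ft = 15 − 2 × (5900/1000) = 3.2°C.
ISA deviation = 31 − 3.2 = +27.8°C.
Density altitude = 5900 + 120 × (27.8) = 9236 ft.

9236 ft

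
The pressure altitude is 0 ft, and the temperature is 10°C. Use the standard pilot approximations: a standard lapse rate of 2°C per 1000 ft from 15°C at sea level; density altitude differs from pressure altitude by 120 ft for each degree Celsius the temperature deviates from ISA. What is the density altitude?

ISA temperature at 0 ft = 15 − 2 × (0/1000) = 15°C.
ISA deviation = 10 − 15 = -5°C.
Density altitude = 0 + 120 × (-5) = 0 + (-600) = -600 ft.

-600 ft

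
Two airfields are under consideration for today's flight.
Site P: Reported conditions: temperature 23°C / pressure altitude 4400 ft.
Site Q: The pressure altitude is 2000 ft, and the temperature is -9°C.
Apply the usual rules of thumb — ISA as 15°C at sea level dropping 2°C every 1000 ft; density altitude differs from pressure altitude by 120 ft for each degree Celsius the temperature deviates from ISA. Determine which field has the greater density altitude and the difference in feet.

Site P by 6816 ft

Site P: ISA temp = 6.2°C, deviation +16.8°C, DA = 4400 + 120 × 16.8 = 6416 ft.
Site Q: ISA temp = 11°C, deviation -20°C, DA = 2000 + 120 × (-20) = -400 ft.
Site P is higher by 6416 − (-400) = 6816 ft.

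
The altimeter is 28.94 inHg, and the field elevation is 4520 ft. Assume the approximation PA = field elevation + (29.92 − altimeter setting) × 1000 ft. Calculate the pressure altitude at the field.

Pressure correction = (29.92 − 28.94) × 1000 = +980 ft.
Pressure altitude = 4520 + (+980) = 5500 ft.

5500 ft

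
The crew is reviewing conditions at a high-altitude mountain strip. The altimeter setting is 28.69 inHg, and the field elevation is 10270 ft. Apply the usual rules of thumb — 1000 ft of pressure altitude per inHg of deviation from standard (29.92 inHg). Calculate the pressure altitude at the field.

11500 ft

Pressure correction = (29.92 − 28.69) × 1000 = +1230 ft.
Pressure altitude = 10270 + (+1230) = 11500 ft.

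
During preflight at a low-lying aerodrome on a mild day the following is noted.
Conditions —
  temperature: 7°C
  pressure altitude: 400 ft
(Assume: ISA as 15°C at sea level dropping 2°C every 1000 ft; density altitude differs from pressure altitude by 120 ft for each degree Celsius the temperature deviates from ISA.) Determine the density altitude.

-464 ft

ISA temperature at 400 ft = 15 − 2 × (400/1000) = 14.2°C.
ISA deviation = 7 − 14.2 = -7.2°C.
Density altitude = 400 + 120 × (-7.2) = 400 + (-864) = -464 ft.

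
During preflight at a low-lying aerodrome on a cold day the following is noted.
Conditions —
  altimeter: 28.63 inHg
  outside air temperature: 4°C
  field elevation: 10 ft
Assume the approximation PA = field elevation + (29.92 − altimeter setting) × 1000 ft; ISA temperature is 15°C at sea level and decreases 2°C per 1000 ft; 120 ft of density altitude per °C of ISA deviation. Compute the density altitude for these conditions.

292 ft

Pressure altitude = 10 + (29.92 − 28.63) × 1000 = 10 + (+1290) = 1300 ft.
ISA temperature at 1300 ft = 15 − 2 × (1300/1000) = 12.4°C.
ISA deviation = 4 − 12.4 = -8.4°C.
Density altitude = 1300 + 120 × (-8.4) = 292 ft.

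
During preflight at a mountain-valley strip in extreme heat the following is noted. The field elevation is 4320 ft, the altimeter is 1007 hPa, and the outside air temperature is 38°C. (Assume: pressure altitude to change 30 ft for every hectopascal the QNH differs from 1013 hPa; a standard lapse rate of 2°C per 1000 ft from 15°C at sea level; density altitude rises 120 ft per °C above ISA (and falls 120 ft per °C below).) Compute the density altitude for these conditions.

8340 ft

Pressure altitude = 4320 + (1013 − 1007) × 30 = 4320 + (+180) = 4500 ft.
ISA temperature at 4500 ft = 15 − 2 × (4500/1000) = 6°C.
ISA deviation = 38 − 6 = +32°C.
Density altitude = 4500 + 120 × (32) = 8340 ft.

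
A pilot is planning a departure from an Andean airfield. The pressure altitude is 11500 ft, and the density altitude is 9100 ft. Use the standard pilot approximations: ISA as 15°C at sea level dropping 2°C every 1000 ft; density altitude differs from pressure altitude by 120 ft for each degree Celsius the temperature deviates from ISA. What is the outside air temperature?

Density altitude − pressure altitude = 9100 − 11500 = -2400 ft.
At 120 ft/°C that is an ISA deviation of -2400/120 = -20°C.
ISA temperature at 11500 ft = 15 − 2 × (11500/1000) = -8°C.
OAT = ISA + deviation = -8 + (-20) = -28°C.

-28°C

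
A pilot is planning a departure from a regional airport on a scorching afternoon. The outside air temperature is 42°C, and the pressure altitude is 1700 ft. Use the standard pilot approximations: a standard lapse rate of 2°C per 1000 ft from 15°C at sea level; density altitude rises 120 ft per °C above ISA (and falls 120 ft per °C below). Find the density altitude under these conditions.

5348 ft

ISA temperature at 1700 ft = 15 − 2 × (1700/1000) = 11.6°C.
ISA deviation = 42 − 11.6 = +30.4°C.
Density altitude = 1700 + 120 × (30.4) = 1700 + (+3648) = 5348 ft.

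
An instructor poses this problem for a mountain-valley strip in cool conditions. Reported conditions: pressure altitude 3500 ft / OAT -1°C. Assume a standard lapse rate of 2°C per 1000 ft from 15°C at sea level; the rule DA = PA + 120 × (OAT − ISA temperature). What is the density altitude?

2420 ft

ISA temperature at 3500 ft = 15 − 2 × (3500/1000) = 8°C.
ISA deviation = -1 − 8 = -9°C.
Density altitude = 3500 + 120 × (-9) = 3500 + (-1080) = 2420 ft.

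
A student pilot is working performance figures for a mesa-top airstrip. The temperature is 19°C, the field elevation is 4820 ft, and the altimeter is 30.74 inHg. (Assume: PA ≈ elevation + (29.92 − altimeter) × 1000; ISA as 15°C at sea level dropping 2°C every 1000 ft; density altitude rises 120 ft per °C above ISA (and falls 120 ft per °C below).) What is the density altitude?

Pressure altitude = 4820 + (29.92 − 30.74) × 1000 = 4820 + (-820) = 4000 ft.
ISA temperature at 4000 ft = 15 − 2 × (4000/1000) = 7°C.
ISA deviation = 19 − 7 = +12°C.
Density altitude = 4000 + 120 × (12) = 5440 ft.

5440 ft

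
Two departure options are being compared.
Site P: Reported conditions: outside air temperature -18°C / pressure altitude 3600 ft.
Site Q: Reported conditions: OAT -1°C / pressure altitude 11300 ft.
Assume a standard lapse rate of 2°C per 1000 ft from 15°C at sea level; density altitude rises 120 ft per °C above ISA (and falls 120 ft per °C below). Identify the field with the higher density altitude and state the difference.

Site P: ISA temp = 7.8°C, deviation -25.8°C, DA = 3600 + 120 × (-25.8) = 504 ft.
Site Q: ISA temp = -7.6°C, deviation +6.6°C, DA = 11300 + 120 × 6.6 = 12092 ft.
Site Q is higher by 12092 − 504 = 11588 ft.

Site Q by 11588 ft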